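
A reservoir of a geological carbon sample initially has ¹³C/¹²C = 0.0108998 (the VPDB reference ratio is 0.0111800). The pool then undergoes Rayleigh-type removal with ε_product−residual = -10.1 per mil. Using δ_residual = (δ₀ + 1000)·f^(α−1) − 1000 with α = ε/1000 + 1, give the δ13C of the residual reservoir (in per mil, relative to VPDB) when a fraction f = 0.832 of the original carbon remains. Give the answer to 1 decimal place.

-23.2 per mil

δ₀ = (0.0108998/0.0111800 − 1)×1000 = (0.974937 − 1)×1000 = -25.063 per mil
α − 1 = ε/1000 = -0.0101
f^(α−1) = 0.832^(-0.0101) = 1.001859
δ_res = (-25.063 + 1000) × 1.001859 − 1000 = 976.750 − 1000 = -23.25 per mil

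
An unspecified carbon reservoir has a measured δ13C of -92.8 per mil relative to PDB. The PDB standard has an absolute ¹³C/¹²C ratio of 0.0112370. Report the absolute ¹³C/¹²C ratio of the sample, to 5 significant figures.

R_sample = R_standard × (δ13C/1000 + 1)
R_sample = 0.0112370 × (-92.8/1000 + 1) = 0.0112370 × 0.907200
R_sample = 0.0101942

0.010194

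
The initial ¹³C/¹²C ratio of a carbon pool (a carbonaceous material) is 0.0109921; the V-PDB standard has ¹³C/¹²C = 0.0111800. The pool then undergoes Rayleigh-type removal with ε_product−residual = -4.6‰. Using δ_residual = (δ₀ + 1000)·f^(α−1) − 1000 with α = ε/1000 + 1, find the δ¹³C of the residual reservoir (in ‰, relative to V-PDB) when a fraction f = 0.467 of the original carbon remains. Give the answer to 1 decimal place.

-13.4‰

δ₀ = (0.0109921/0.0111800 − 1)×1000 = (0.983193 − 1)×1000 = -16.807‰
α − 1 = ε/1000 = -0.0046
f^(α−1) = 0.467^(-0.0046) = 1.003509
δ_res = (-16.807 + 1000) × 1.003509 − 1000 = 986.643 − 1000 = -13.36‰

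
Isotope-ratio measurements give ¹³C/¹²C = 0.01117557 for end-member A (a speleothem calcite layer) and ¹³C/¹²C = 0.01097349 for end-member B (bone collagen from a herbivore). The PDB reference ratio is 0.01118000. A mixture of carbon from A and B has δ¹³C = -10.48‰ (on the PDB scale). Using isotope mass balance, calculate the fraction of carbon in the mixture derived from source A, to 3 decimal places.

δ_A = (0.01117557/0.01118000 − 1)×1000 = (0.999604 − 1)×1000 = -0.396‰
δ_B = (0.01097349/0.01118000 − 1)×1000 = (0.981529 − 1)×1000 = -18.471‰
f_A = (δ_mix − δ_B)/(δ_A − δ_B) = (-10.48 − (-18.471))/(-0.396 − (-18.471))
f_A = 7.991 / 18.075 = 0.4421

0.442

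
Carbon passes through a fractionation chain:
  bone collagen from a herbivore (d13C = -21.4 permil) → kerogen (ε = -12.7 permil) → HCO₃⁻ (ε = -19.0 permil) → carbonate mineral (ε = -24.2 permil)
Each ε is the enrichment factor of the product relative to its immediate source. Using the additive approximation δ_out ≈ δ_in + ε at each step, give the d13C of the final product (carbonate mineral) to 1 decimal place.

-77.3 permil

step 1: δ ≈ -21.4 + (-12.7) = -34.1 permil
step 2: δ ≈ -34.1 + (-19.0) = -53.1 permil
step 3: δ ≈ -53.1 + (-24.2) = -77.3 permil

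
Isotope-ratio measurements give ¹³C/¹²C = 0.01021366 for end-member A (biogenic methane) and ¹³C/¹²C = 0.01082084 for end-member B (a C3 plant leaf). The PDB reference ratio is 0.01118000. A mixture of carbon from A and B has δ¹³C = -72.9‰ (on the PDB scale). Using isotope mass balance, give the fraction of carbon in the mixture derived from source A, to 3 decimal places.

δ_A = (0.01021366/0.01118000 − 1)×1000 = (0.913565 − 1)×1000 = -86.435‰
δ_B = (0.01082084/0.01118000 − 1)×1000 = (0.967875 − 1)×1000 = -32.125‰
f_A = (δ_mix − δ_B)/(δ_A − δ_B) = (-72.9 − (-32.125))/(-86.435 − (-32.125))
f_A = -40.775 / -54.309 = 0.7508

0.751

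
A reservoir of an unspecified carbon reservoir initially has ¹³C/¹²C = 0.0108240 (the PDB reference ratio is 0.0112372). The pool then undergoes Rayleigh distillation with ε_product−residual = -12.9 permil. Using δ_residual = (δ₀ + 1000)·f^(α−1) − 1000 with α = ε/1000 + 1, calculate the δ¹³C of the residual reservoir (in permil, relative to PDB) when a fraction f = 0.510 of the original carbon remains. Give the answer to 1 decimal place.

-28.4 permil

δ₀ = (0.0108240/0.0112372 − 1)×1000 = (0.963229 − 1)×1000 = -36.771 permil
α − 1 = ε/1000 = -0.0129
f^(α−1) = 0.510^(-0.0129) = 1.008724
δ_res = (-36.771 + 1000) × 1.008724 − 1000 = 971.632 − 1000 = -28.37 permil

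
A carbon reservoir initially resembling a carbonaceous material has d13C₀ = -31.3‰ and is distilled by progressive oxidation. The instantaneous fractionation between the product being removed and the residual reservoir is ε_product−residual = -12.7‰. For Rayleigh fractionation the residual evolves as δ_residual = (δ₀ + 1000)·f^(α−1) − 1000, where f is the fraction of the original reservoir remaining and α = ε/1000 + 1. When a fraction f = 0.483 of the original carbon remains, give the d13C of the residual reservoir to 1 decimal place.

Rayleigh residual: δ_res = (δ₀ + 1000)·f^(α−1) − 1000
α = ε/1000 + 1 = 0.98730, so α − 1 = -0.01270
f^(α−1) = 0.483^(-0.01270) = 1.009285
δ_res = (-31.3 + 1000) × 1.009285 − 1000 = 977.694 − 1000 = -22.31‰

-22.3‰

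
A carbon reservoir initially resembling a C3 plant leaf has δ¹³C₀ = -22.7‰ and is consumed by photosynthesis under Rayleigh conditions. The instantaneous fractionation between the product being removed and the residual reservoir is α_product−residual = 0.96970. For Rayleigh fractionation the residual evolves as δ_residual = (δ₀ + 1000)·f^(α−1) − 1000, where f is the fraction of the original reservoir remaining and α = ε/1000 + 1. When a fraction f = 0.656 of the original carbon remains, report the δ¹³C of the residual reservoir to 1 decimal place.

Rayleigh residual: δ_res = (δ₀ + 1000)·f^(α−1) − 1000
α − 1 = -0.03030
f^(α−1) = 0.656^(-0.03030) = 1.012856
δ_res = (-22.7 + 1000) × 1.012856 − 1000 = 989.864 − 1000 = -10.14‰

-10.1‰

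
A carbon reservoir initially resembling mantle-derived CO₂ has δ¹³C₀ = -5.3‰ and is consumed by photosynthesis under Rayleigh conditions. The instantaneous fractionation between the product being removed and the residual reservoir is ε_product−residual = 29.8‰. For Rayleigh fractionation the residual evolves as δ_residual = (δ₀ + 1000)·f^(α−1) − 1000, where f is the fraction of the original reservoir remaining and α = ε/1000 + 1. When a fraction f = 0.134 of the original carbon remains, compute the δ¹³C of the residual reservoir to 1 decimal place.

Rayleigh residual: δ_res = (δ₀ + 1000)·f^(α−1) − 1000
α = ε/1000 + 1 = 1.02980, so α − 1 = 0.02980
f^(α−1) = 0.134^(0.02980) = 0.941863
δ_res = (-5.3 + 1000) × 0.941863 − 1000 = 936.871 − 1000 = -63.13‰

-63.1‰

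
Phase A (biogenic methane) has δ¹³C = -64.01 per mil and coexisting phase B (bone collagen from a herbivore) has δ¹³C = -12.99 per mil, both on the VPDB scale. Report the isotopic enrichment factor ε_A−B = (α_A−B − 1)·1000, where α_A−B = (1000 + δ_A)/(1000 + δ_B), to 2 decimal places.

α_A−B = (1000 + -64.01) / (1000 + -12.99) = 935.99 / 987.01 = 0.948309
ε_A−B = (0.948309 − 1) × 1000 = -51.691 per mil
(The approximation ε ≈ δ_A − δ_B would give -51.02 per mil.)

-51.69 per mil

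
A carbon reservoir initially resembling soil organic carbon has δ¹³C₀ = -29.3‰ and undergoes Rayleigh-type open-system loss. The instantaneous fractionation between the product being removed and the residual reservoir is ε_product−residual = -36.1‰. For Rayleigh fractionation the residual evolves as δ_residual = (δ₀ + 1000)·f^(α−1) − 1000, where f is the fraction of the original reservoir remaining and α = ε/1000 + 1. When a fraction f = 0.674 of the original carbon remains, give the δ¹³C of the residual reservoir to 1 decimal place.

Rayleigh residual: δ_res = (δ₀ + 1000)·f^(α−1) − 1000
α = ε/1000 + 1 = 0.96390, so α − 1 = -0.03610
f^(α−1) = 0.674^(-0.03610) = 1.014344
δ_res = (-29.3 + 1000) × 1.014344 − 1000 = 984.624 − 1000 = -15.38‰

-15.4‰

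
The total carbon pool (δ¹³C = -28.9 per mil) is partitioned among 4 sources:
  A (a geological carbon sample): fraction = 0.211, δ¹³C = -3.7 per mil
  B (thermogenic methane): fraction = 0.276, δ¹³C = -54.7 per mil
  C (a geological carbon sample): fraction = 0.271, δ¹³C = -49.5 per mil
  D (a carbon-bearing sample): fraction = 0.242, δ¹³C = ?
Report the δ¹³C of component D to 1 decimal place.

1.6 per mil

Isotope mass balance: δ_bulk = Σ fᵢ·δᵢ.
-28.9 = 0.211×(-3.7) + 0.276×(-54.7) + 0.271×(-49.5) + 0.242×δ_D
0.242·δ_D = -28.9 − (-29.292) = 0.392
δ_D = 0.392 / 0.242 = 1.62 per mil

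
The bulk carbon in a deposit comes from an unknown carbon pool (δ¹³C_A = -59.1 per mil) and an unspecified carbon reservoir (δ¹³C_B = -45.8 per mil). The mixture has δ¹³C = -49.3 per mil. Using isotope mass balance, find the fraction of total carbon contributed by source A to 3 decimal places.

0.263

δ_mix = f_A·δ_A + (1 − f_A)·δ_B  ⇒  f_A = (δ_mix − δ_B)/(δ_A − δ_B)
f_A = (-49.3 − (-45.8)) / (-59.1 − (-45.8))
f_A = -3.5 / -13.3 = 0.2632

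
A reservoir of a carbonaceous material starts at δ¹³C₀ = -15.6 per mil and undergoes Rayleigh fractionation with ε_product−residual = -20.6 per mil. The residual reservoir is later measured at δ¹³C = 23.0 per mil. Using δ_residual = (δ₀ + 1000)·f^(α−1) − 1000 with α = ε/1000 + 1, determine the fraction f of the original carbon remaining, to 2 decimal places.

0.15

α − 1 = ε/1000 = -0.0206
(δ_res + 1000)/(δ₀ + 1000) = (23.0 + 1000)/(-15.6 + 1000) = 1023.0/984.4 = 1.039212
f = 1.039212^(1/-0.0206) = exp(ln(1.039212)/-0.0206) = exp(0.03846/-0.0206)
f = exp(-1.8671) = 0.1546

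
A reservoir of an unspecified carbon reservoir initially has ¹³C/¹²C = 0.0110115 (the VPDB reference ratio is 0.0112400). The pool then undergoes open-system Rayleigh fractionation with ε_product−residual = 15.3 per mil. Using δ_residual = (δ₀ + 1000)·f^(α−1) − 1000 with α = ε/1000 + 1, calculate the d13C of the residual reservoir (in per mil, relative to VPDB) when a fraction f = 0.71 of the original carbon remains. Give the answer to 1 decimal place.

δ₀ = (0.0110115/0.0112400 − 1)×1000 = (0.979671 − 1)×1000 = -20.329 per mil
α − 1 = ε/1000 = 0.0153
f^(α−1) = 0.71^(0.0153) = 0.994774
δ_res = (-20.329 + 1000) × 0.994774 − 1000 = 974.551 − 1000 = -25.45 per mil

-25.4 per mil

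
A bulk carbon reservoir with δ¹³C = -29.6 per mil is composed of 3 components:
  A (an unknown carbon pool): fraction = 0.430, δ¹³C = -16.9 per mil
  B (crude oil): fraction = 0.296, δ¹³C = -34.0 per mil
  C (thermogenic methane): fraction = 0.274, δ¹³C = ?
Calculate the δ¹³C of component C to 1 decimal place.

-44.8 per mil

Isotope mass balance: δ_bulk = Σ fᵢ·δᵢ.
-29.6 = 0.430×(-16.9) + 0.296×(-34.0) + 0.274×δ_C
0.274·δ_C = -29.6 − (-17.331) = -12.269
δ_C = -12.269 / 0.274 = -44.78 per mil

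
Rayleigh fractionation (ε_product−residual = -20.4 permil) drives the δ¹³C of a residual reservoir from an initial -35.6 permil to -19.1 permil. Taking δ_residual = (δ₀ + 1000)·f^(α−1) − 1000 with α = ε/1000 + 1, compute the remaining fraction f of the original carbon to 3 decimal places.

α − 1 = ε/1000 = -0.0204
(δ_res + 1000)/(δ₀ + 1000) = (-19.1 + 1000)/(-35.6 + 1000) = 980.9/964.4 = 1.017109
f = 1.017109^(1/-0.0204) = exp(ln(1.017109)/-0.0204) = exp(0.01696/-0.0204)
f = exp(-0.8316) = 0.4354

0.435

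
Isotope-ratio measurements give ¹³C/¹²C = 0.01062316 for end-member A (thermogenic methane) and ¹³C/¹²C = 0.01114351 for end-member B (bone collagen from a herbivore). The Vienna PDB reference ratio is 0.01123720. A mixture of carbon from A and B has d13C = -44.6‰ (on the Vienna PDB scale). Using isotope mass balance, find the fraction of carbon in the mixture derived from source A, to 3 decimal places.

0.783

δ_A = (0.01062316/0.01123720 − 1)×1000 = (0.945356 − 1)×1000 = -54.644‰
δ_B = (0.01114351/0.01123720 − 1)×1000 = (0.991663 − 1)×1000 = -8.337‰
f_A = (δ_mix − δ_B)/(δ_A − δ_B) = (-44.6 − (-8.337))/(-54.644 − (-8.337))
f_A = -36.263 / -46.306 = 0.7831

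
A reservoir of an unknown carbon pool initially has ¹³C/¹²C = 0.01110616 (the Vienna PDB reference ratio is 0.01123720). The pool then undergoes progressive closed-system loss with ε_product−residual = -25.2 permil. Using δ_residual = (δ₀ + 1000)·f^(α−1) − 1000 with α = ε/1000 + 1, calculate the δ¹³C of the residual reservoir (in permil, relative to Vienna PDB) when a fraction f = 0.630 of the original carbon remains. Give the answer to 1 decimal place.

-0.1 permil

δ₀ = (0.01110616/0.01123720 − 1)×1000 = (0.988339 − 1)×1000 = -11.661 permil
α − 1 = ε/1000 = -0.0252
f^(α−1) = 0.630^(-0.0252) = 1.011711
δ_res = (-11.661 + 1000) × 1.011711 − 1000 = 999.914 − 1000 = -0.09 permil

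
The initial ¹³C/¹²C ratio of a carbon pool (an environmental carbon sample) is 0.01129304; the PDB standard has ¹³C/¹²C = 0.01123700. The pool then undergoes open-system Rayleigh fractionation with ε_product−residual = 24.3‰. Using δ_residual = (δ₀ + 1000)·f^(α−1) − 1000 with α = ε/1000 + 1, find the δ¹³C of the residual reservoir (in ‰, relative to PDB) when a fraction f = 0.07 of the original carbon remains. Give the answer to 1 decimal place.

δ₀ = (0.01129304/0.01123700 − 1)×1000 = (1.004987 − 1)×1000 = 4.987‰
α − 1 = ε/1000 = 0.0243
f^(α−1) = 0.07^(0.0243) = 0.937424
δ_res = (4.987 + 1000) × 0.937424 − 1000 = 942.099 − 1000 = -57.90‰

-57.9‰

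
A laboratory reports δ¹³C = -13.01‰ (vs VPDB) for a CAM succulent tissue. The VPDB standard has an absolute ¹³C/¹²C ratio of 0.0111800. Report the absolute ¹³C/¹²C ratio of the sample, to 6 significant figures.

R_sample = R_standard × (δ¹³C/1000 + 1)
R_sample = 0.0111800 × (-13.01/1000 + 1) = 0.0111800 × 0.986990
R_sample = 0.0110345

0.0110345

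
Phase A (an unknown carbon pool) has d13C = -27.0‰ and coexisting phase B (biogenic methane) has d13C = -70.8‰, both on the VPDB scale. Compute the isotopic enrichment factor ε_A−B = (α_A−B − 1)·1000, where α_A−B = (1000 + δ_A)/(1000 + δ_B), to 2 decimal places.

α_A−B = (1000 + -27.0) / (1000 + -70.8) = 973.0 / 929.2 = 1.047137
ε_A−B = (1.047137 − 1) × 1000 = 47.137‰
(The approximation ε ≈ δ_A − δ_B would give 43.8‰.)

47.14‰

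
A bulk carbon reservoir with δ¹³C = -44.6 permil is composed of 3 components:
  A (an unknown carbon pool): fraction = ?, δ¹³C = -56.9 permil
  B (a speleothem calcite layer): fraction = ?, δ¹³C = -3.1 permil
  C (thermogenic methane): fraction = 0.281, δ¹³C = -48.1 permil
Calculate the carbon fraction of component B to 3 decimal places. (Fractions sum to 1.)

0.183

Let f_B and f_A be the unknown fractions; fractions sum to 1 so f_B + f_A = 0.719.
Mass balance: Σ fᵢ·δᵢ = δ_bulk ⇒ f_B·(-3.1) + f_A·(-56.9) = -44.6 − (-13.516) = -31.084
Substitute f_A = 0.719 − f_B:
f_B·(-3.1 − -56.9) = -31.084 − 0.719×(-56.9) = 9.827
f_B = 9.827 / 53.8 = 0.1827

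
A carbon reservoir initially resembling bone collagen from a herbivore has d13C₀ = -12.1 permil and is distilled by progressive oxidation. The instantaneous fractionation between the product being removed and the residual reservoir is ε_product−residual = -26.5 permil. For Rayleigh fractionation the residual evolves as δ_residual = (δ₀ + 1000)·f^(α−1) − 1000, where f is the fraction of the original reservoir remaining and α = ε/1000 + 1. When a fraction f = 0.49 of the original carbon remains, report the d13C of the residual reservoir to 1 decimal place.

6.8 permil

Rayleigh residual: δ_res = (δ₀ + 1000)·f^(α−1) − 1000
α = ε/1000 + 1 = 0.97350, so α − 1 = -0.02650
f^(α−1) = 0.49^(-0.02650) = 1.019084
δ_res = (-12.1 + 1000) × 1.019084 − 1000 = 1006.753 − 1000 = 6.75 permil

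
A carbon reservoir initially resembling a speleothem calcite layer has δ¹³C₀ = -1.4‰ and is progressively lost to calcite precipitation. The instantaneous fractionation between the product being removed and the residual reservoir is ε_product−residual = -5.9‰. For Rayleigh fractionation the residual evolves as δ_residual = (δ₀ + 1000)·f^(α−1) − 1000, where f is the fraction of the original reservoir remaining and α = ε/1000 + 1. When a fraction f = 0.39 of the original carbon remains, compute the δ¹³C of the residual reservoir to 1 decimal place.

Rayleigh residual: δ_res = (δ₀ + 1000)·f^(α−1) − 1000
α = ε/1000 + 1 = 0.99410, so α − 1 = -0.00590
f^(α−1) = 0.39^(-0.00590) = 1.005571
δ_res = (-1.4 + 1000) × 1.005571 − 1000 = 1004.163 − 1000 = 4.16‰

4.2‰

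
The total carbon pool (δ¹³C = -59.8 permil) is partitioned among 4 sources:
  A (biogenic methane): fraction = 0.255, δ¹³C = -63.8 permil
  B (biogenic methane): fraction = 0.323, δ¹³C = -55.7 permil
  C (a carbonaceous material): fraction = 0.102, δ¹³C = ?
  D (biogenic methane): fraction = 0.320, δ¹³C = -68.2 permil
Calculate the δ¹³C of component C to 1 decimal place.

Isotope mass balance: δ_bulk = Σ fᵢ·δᵢ.
-59.8 = 0.255×(-63.8) + 0.323×(-55.7) + 0.102×δ_C + 0.320×(-68.2)
0.102·δ_C = -59.8 − (-56.084) = -3.716
δ_C = -3.716 / 0.102 = -36.43 permil

-36.4 permil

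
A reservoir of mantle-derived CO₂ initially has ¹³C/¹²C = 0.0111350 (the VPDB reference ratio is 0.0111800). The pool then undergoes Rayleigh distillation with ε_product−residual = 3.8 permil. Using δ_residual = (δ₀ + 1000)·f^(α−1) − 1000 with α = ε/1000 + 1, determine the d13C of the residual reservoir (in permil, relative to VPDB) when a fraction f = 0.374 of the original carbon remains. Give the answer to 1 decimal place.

-7.7 permil

δ₀ = (0.0111350/0.0111800 − 1)×1000 = (0.995975 − 1)×1000 = -4.025 permil
α − 1 = ε/1000 = 0.0038
f^(α−1) = 0.374^(0.0038) = 0.996270
δ_res = (-4.025 + 1000) × 0.996270 − 1000 = 992.260 − 1000 = -7.74 permil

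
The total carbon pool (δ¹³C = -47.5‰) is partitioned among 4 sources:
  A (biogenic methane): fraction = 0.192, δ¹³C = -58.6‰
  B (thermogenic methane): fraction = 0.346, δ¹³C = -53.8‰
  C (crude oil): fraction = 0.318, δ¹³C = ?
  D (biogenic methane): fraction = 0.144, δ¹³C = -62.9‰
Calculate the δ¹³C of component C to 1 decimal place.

Isotope mass balance: δ_bulk = Σ fᵢ·δᵢ.
-47.5 = 0.192×(-58.6) + 0.346×(-53.8) + 0.318×δ_C + 0.144×(-62.9)
0.318·δ_C = -47.5 − (-38.924) = -8.576
δ_C = -8.576 / 0.318 = -26.97‰

-27.0‰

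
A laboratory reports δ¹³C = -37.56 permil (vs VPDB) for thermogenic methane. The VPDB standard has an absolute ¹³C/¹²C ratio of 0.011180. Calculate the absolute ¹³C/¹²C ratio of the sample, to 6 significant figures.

R_sample = R_standard × (δ¹³C/1000 + 1)
R_sample = 0.011180 × (-37.56/1000 + 1) = 0.011180 × 0.962440
R_sample = 0.0107601

0.0107601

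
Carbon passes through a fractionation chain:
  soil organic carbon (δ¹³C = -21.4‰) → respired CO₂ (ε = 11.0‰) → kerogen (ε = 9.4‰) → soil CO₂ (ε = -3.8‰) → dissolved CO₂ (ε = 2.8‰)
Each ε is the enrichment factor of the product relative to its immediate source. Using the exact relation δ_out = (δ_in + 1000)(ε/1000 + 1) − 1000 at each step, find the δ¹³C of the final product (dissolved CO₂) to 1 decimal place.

step 1: δ = (-21.40 + 1000)·(11.0/1000 + 1) − 1000 = -10.64‰
step 2: δ = (-10.64 + 1000)·(9.4/1000 + 1) − 1000 = -1.34‰
step 3: δ = (-1.34 + 1000)·(-3.8/1000 + 1) − 1000 = -5.13‰
step 4: δ = (-5.13 + 1000)·(2.8/1000 + 1) − 1000 = -2.34‰

-2.3‰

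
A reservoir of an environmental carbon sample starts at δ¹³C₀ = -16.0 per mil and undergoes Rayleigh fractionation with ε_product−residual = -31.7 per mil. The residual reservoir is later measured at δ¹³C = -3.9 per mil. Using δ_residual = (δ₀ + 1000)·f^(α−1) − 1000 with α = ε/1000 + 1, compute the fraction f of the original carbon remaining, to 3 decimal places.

0.680

α − 1 = ε/1000 = -0.0317
(δ_res + 1000)/(δ₀ + 1000) = (-3.9 + 1000)/(-16.0 + 1000) = 996.1/984.0 = 1.012297
f = 1.012297^(1/-0.0317) = exp(ln(1.012297)/-0.0317) = exp(0.01222/-0.0317)
f = exp(-0.3855) = 0.6801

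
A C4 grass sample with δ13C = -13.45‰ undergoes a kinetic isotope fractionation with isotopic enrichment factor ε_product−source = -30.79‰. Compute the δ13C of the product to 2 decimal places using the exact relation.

-43.83‰

To first order, δ_product ≈ δ_source + ε = -44.24‰.
Exactly, δ_product = (δ_source + 1000)·(ε/1000 + 1) − 1000.
δ_product = (-13.45 + 1000) × (-30.79/1000 + 1) − 1000
δ_product = -43.826‰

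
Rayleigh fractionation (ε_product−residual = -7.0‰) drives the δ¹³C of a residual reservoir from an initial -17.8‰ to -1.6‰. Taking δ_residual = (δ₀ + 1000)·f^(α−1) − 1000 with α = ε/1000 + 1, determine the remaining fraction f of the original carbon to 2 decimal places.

0.10

α − 1 = ε/1000 = -0.0070
(δ_res + 1000)/(δ₀ + 1000) = (-1.6 + 1000)/(-17.8 + 1000) = 998.4/982.2 = 1.016494
f = 1.016494^(1/-0.0070) = exp(ln(1.016494)/-0.0070) = exp(0.01636/-0.0070)
f = exp(-2.3370) = 0.0966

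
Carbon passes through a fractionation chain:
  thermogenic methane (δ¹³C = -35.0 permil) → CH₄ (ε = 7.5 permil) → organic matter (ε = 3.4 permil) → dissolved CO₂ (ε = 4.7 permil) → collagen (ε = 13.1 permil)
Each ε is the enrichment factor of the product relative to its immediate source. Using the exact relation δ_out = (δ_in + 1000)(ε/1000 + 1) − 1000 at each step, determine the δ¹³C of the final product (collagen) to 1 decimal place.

step 1: δ = (-35.00 + 1000)·(7.5/1000 + 1) − 1000 = -27.76 permil
step 2: δ = (-27.76 + 1000)·(3.4/1000 + 1) − 1000 = -24.46 permil
step 3: δ = (-24.46 + 1000)·(4.7/1000 + 1) − 1000 = -19.87 permil
step 4: δ = (-19.87 + 1000)·(13.1/1000 + 1) − 1000 = -7.03 permil

-7.0 permil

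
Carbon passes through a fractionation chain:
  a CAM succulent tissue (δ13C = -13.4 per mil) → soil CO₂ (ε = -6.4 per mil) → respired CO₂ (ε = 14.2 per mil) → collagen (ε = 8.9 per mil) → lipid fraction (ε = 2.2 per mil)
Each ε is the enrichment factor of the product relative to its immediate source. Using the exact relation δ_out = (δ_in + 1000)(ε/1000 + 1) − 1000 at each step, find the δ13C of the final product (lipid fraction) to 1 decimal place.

step 1: δ = (-13.40 + 1000)·(-6.4/1000 + 1) − 1000 = -19.71 per mil
step 2: δ = (-19.71 + 1000)·(14.2/1000 + 1) − 1000 = -5.79 per mil
step 3: δ = (-5.79 + 1000)·(8.9/1000 + 1) − 1000 = 3.05 per mil
step 4: δ = (3.05 + 1000)·(2.2/1000 + 1) − 1000 = 5.26 per mil

5.3 per mil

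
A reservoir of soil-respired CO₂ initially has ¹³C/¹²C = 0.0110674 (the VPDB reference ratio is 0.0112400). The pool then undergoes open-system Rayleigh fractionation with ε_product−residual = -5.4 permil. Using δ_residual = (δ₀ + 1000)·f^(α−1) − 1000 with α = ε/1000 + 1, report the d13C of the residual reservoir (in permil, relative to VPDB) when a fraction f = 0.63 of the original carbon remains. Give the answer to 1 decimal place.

δ₀ = (0.0110674/0.0112400 − 1)×1000 = (0.984644 − 1)×1000 = -15.356 permil
α − 1 = ε/1000 = -0.0054
f^(α−1) = 0.63^(-0.0054) = 1.002498
δ_res = (-15.356 + 1000) × 1.002498 − 1000 = 987.104 − 1000 = -12.90 permil

-12.9 permil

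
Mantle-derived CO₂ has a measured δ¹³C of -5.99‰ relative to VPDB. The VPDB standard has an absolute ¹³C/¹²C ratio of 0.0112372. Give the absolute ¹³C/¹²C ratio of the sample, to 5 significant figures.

0.011170

R_sample = R_standard × (δ¹³C/1000 + 1)
R_sample = 0.0112372 × (-5.99/1000 + 1) = 0.0112372 × 0.994010
R_sample = 0.0111699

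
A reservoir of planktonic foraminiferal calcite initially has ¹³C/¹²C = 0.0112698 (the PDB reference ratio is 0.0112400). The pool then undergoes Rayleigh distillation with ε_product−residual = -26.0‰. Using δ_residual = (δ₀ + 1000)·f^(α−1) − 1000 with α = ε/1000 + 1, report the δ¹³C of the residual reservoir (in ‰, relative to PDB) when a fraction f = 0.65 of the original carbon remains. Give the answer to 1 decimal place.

δ₀ = (0.0112698/0.0112400 − 1)×1000 = (1.002651 − 1)×1000 = 2.651‰
α − 1 = ε/1000 = -0.0260
f^(α−1) = 0.65^(-0.0260) = 1.011263
δ_res = (2.651 + 1000) × 1.011263 − 1000 = 1013.944 − 1000 = 13.94‰

13.9‰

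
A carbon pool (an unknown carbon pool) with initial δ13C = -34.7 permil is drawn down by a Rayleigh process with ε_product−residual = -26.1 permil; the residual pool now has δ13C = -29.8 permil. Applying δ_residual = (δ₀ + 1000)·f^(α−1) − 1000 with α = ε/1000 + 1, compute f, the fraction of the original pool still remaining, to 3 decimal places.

0.824

α − 1 = ε/1000 = -0.0261
(δ_res + 1000)/(δ₀ + 1000) = (-29.8 + 1000)/(-34.7 + 1000) = 970.2/965.3 = 1.005076
f = 1.005076^(1/-0.0261) = exp(ln(1.005076)/-0.0261) = exp(0.00506/-0.0261)
f = exp(-0.1940) = 0.8237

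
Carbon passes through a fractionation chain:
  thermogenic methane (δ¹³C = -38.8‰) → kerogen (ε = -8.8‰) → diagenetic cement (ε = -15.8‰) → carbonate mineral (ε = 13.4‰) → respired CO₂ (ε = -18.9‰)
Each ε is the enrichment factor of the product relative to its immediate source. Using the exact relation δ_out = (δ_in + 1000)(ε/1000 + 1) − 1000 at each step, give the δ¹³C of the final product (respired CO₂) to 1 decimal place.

-67.7‰

step 1: δ = (-38.80 + 1000)·(-8.8/1000 + 1) − 1000 = -47.26‰
step 2: δ = (-47.26 + 1000)·(-15.8/1000 + 1) − 1000 = -62.31‰
step 3: δ = (-62.31 + 1000)·(13.4/1000 + 1) − 1000 = -49.75‰
step 4: δ = (-49.75 + 1000)·(-18.9/1000 + 1) − 1000 = -67.71‰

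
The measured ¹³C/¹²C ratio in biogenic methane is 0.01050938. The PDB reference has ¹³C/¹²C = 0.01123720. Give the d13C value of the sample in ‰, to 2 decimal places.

-64.77‰

d13C = (R_sample / R_standard − 1) × 1000
R_sample / R_standard = 0.01050938 / 0.01123720 = 0.935231
d13C = (0.935231 − 1) × 1000 = -64.769‰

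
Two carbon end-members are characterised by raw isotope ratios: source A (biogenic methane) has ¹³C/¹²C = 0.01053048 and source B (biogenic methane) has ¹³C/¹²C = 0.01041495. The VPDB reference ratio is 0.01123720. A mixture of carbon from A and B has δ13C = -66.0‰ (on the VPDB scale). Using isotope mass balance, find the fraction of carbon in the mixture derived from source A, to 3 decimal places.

0.698

δ_A = (0.01053048/0.01123720 − 1)×1000 = (0.937109 − 1)×1000 = -62.891‰
δ_B = (0.01041495/0.01123720 − 1)×1000 = (0.926828 − 1)×1000 = -73.172‰
f_A = (δ_mix − δ_B)/(δ_A − δ_B) = (-66.0 − (-73.172))/(-62.891 − (-73.172))
f_A = 7.172 / 10.281 = 0.6976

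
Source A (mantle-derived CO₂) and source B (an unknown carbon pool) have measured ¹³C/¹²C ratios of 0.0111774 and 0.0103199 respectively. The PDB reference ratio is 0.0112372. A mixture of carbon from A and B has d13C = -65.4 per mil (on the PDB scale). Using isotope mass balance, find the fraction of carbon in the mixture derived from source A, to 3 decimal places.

0.213

δ_A = (0.0111774/0.0112372 − 1)×1000 = (0.994678 − 1)×1000 = -5.322 per mil
δ_B = (0.0103199/0.0112372 − 1)×1000 = (0.918369 − 1)×1000 = -81.631 per mil
f_A = (δ_mix − δ_B)/(δ_A − δ_B) = (-65.4 − (-81.631))/(-5.322 − (-81.631))
f_A = 16.231 / 76.309 = 0.2127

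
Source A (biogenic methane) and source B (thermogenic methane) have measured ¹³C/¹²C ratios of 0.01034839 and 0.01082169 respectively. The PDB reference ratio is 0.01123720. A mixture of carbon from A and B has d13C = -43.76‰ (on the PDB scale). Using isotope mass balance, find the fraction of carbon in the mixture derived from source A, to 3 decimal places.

0.161

δ_A = (0.01034839/0.01123720 − 1)×1000 = (0.920905 − 1)×1000 = -79.095‰
δ_B = (0.01082169/0.01123720 − 1)×1000 = (0.963024 − 1)×1000 = -36.976‰
f_A = (δ_mix − δ_B)/(δ_A − δ_B) = (-43.76 − (-36.976))/(-79.095 − (-36.976))
f_A = -6.784 / -42.119 = 0.1611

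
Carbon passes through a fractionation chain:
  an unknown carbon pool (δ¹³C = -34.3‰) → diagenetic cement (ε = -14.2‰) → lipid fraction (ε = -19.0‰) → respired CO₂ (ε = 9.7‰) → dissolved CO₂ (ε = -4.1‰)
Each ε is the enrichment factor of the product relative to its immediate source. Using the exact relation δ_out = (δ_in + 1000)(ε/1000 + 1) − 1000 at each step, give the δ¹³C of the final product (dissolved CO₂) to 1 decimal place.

step 1: δ = (-34.30 + 1000)·(-14.2/1000 + 1) − 1000 = -48.01‰
step 2: δ = (-48.01 + 1000)·(-19.0/1000 + 1) − 1000 = -66.10‰
step 3: δ = (-66.10 + 1000)·(9.7/1000 + 1) − 1000 = -57.04‰
step 4: δ = (-57.04 + 1000)·(-4.1/1000 + 1) − 1000 = -60.91‰

-60.9‰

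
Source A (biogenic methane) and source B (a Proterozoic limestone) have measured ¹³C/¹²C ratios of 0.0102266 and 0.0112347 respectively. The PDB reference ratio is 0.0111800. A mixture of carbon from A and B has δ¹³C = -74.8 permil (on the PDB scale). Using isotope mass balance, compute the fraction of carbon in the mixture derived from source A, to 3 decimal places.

δ_A = (0.0102266/0.0111800 − 1)×1000 = (0.914723 − 1)×1000 = -85.277 permil
δ_B = (0.0112347/0.0111800 − 1)×1000 = (1.004893 − 1)×1000 = 4.893 permil
f_A = (δ_mix − δ_B)/(δ_A − δ_B) = (-74.8 − (4.893))/(-85.277 − (4.893))
f_A = -79.693 / -90.170 = 0.8838

0.884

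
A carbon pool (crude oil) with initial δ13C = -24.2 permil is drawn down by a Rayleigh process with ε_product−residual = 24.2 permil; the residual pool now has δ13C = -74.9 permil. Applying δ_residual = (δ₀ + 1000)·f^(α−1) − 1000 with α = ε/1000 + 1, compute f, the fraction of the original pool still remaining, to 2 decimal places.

α − 1 = ε/1000 = 0.0242
(δ_res + 1000)/(δ₀ + 1000) = (-74.9 + 1000)/(-24.2 + 1000) = 925.1/975.8 = 0.948043
f = 0.948043^(1/0.0242) = exp(ln(0.948043)/0.0242) = exp(-0.05336/0.0242)
f = exp(-2.2048) = 0.1103

0.11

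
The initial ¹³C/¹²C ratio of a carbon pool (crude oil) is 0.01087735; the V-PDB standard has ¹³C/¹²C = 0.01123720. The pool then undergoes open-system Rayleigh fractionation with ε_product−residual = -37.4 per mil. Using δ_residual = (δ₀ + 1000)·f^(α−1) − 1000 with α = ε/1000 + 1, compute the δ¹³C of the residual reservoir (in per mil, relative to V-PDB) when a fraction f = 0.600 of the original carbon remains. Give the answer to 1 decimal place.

-13.4 per mil

δ₀ = (0.01087735/0.01123720 − 1)×1000 = (0.967977 − 1)×1000 = -32.023 per mil
α − 1 = ε/1000 = -0.0374
f^(α−1) = 0.600^(-0.0374) = 1.019289
δ_res = (-32.023 + 1000) × 1.019289 − 1000 = 986.648 − 1000 = -13.35 per mil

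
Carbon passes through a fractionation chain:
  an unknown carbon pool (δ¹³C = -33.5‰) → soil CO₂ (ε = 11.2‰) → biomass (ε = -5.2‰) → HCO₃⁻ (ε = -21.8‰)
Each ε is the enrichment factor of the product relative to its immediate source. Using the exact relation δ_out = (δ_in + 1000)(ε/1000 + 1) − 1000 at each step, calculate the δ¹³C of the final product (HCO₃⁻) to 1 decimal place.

-49.0‰

step 1: δ = (-33.50 + 1000)·(11.2/1000 + 1) − 1000 = -22.68‰
step 2: δ = (-22.68 + 1000)·(-5.2/1000 + 1) − 1000 = -27.76‰
step 3: δ = (-27.76 + 1000)·(-21.8/1000 + 1) − 1000 = -48.95‰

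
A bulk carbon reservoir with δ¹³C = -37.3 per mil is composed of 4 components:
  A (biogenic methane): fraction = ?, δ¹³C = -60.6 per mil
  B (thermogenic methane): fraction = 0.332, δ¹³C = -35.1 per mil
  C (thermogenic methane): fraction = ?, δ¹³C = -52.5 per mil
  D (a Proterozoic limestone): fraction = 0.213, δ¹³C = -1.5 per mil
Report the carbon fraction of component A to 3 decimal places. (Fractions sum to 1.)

0.178

Let f_A and f_C be the unknown fractions; fractions sum to 1 so f_A + f_C = 0.455.
Mass balance: Σ fᵢ·δᵢ = δ_bulk ⇒ f_A·(-60.6) + f_C·(-52.5) = -37.3 − (-11.973) = -25.327
Substitute f_C = 0.455 − f_A:
f_A·(-60.6 − -52.5) = -25.327 − 0.455×(-52.5) = -1.440
f_A = -1.440 / -8.1 = 0.1778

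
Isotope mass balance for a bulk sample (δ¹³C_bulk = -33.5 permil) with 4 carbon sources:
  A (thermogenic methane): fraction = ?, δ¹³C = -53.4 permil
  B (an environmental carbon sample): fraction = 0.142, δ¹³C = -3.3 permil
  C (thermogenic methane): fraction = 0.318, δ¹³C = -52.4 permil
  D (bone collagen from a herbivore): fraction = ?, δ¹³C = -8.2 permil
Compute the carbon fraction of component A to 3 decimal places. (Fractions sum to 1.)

Let f_A and f_D be the unknown fractions; fractions sum to 1 so f_A + f_D = 0.540.
Mass balance: Σ fᵢ·δᵢ = δ_bulk ⇒ f_A·(-53.4) + f_D·(-8.2) = -33.5 − (-17.132) = -16.368
Substitute f_D = 0.540 − f_A:
f_A·(-53.4 − -8.2) = -16.368 − 0.540×(-8.2) = -11.940
f_A = -11.940 / -45.2 = 0.2642

0.264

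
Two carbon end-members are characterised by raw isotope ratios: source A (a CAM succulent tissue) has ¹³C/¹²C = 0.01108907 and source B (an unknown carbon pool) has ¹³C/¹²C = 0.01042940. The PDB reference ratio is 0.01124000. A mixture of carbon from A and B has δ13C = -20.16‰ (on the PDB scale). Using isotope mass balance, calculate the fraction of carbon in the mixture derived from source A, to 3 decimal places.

0.885

δ_A = (0.01108907/0.01124000 − 1)×1000 = (0.986572 − 1)×1000 = -13.428‰
δ_B = (0.01042940/0.01124000 − 1)×1000 = (0.927883 − 1)×1000 = -72.117‰
f_A = (δ_mix − δ_B)/(δ_A − δ_B) = (-20.16 − (-72.117))/(-13.428 − (-72.117))
f_A = 51.957 / 58.690 = 0.8853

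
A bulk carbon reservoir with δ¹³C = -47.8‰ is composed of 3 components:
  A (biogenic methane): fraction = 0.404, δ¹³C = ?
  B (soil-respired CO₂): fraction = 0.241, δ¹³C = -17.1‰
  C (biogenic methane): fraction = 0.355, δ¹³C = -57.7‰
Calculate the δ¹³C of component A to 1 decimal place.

Isotope mass balance: δ_bulk = Σ fᵢ·δᵢ.
-47.8 = 0.404×δ_A + 0.241×(-17.1) + 0.355×(-57.7)
0.404·δ_A = -47.8 − (-24.605) = -23.195
δ_A = -23.195 / 0.404 = -57.41‰

-57.4‰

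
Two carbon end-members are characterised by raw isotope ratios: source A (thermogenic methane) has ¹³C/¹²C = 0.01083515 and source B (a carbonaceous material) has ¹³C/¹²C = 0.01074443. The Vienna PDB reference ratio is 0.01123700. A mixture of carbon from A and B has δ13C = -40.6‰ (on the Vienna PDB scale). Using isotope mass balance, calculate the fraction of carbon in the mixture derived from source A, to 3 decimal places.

δ_A = (0.01083515/0.01123700 − 1)×1000 = (0.964239 − 1)×1000 = -35.761‰
δ_B = (0.01074443/0.01123700 − 1)×1000 = (0.956165 − 1)×1000 = -43.835‰
f_A = (δ_mix − δ_B)/(δ_A − δ_B) = (-40.6 − (-43.835))/(-35.761 − (-43.835))
f_A = 3.235 / 8.073 = 0.4007

0.401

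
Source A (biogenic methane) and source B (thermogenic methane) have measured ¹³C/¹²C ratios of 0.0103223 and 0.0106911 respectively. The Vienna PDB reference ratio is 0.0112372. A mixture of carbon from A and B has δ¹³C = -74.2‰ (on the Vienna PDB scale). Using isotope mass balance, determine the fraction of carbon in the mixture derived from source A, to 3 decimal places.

δ_A = (0.0103223/0.0112372 − 1)×1000 = (0.918583 − 1)×1000 = -81.417‰
δ_B = (0.0106911/0.0112372 − 1)×1000 = (0.951402 − 1)×1000 = -48.598‰
f_A = (δ_mix − δ_B)/(δ_A − δ_B) = (-74.2 − (-48.598))/(-81.417 − (-48.598))
f_A = -25.602 / -32.820 = 0.7801

0.780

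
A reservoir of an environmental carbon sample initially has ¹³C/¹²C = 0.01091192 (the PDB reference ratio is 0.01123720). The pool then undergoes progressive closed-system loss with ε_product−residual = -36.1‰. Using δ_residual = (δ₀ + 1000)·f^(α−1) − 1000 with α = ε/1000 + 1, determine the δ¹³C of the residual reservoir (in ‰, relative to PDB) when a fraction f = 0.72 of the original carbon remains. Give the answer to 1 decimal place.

δ₀ = (0.01091192/0.01123720 − 1)×1000 = (0.971053 − 1)×1000 = -28.947‰
α − 1 = ε/1000 = -0.0361
f^(α−1) = 0.72^(-0.0361) = 1.011930
δ_res = (-28.947 + 1000) × 1.011930 − 1000 = 982.638 − 1000 = -17.36‰

-17.4‰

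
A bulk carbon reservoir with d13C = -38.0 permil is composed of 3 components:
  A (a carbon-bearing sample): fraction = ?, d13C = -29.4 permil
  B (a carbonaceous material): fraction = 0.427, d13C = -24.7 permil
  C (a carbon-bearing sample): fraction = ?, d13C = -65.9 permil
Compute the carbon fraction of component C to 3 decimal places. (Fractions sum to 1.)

Let f_C and f_A be the unknown fractions; fractions sum to 1 so f_C + f_A = 0.573.
Mass balance: Σ fᵢ·δᵢ = δ_bulk ⇒ f_C·(-65.9) + f_A·(-29.4) = -38.0 − (-10.547) = -27.453
Substitute f_A = 0.573 − f_C:
f_C·(-65.9 − -29.4) = -27.453 − 0.573×(-29.4) = -10.607
f_C = -10.607 / -36.5 = 0.2906

0.291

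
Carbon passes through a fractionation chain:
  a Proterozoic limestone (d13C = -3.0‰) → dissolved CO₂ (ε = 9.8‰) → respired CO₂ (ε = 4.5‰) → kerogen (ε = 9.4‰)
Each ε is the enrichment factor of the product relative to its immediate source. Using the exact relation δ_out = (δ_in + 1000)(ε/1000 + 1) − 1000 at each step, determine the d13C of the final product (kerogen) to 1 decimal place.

step 1: δ = (-3.00 + 1000)·(9.8/1000 + 1) − 1000 = 6.77‰
step 2: δ = (6.77 + 1000)·(4.5/1000 + 1) − 1000 = 11.30‰
step 3: δ = (11.30 + 1000)·(9.4/1000 + 1) − 1000 = 20.81‰

20.8‰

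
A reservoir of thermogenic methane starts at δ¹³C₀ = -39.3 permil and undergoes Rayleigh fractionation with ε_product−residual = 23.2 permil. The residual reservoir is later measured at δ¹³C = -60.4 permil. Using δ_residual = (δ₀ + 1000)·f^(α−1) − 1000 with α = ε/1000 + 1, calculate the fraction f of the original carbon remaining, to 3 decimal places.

α − 1 = ε/1000 = 0.0232
(δ_res + 1000)/(δ₀ + 1000) = (-60.4 + 1000)/(-39.3 + 1000) = 939.6/960.7 = 0.978037
f = 0.978037^(1/0.0232) = exp(ln(0.978037)/0.0232) = exp(-0.02221/0.0232)
f = exp(-0.9572) = 0.3840

0.384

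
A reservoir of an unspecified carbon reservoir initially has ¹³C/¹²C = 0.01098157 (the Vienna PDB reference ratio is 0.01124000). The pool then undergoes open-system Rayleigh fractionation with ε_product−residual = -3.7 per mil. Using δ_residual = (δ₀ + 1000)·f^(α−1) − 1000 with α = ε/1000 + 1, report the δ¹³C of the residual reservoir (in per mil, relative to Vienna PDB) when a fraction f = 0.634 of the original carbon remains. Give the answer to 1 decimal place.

δ₀ = (0.01098157/0.01124000 − 1)×1000 = (0.977008 − 1)×1000 = -22.992 per mil
α − 1 = ε/1000 = -0.0037
f^(α−1) = 0.634^(-0.0037) = 1.001688
δ_res = (-22.992 + 1000) × 1.001688 − 1000 = 978.657 − 1000 = -21.34 per mil

-21.3 per mil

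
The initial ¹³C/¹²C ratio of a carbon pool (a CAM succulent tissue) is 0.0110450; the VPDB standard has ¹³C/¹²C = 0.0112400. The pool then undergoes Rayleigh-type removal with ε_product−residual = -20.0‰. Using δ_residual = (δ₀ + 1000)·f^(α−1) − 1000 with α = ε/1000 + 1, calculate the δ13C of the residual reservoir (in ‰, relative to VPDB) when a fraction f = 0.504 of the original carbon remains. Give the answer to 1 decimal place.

δ₀ = (0.0110450/0.0112400 − 1)×1000 = (0.982651 − 1)×1000 = -17.349‰
α − 1 = ε/1000 = -0.0200
f^(α−1) = 0.504^(-0.0200) = 1.013798
δ_res = (-17.349 + 1000) × 1.013798 − 1000 = 996.210 − 1000 = -3.79‰

-3.8‰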